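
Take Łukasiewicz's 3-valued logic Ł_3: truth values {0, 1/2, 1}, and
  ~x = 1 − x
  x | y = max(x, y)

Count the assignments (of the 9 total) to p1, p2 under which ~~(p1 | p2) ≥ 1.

5

p1 = 0, p2 = 0 ↦ 0  <
p1 = 0, p2 = 1/2 ↦ 1/2  <
p1 = 0, p2 = 1 ↦ 1  ≥
p1 = 1/2, p2 = 0 ↦ 1/2  <
p1 = 1/2, p2 = 1/2 ↦ 1/2  <
p1 = 1/2, p2 = 1 ↦ 1  ≥
p1 = 1, p2 = 0 ↦ 1  ≥
p1 = 1, p2 = 1/2 ↦ 1  ≥
p1 = 1, p2 = 1 ↦ 1  ≥
So 5 of the 9 assignments meet the threshold.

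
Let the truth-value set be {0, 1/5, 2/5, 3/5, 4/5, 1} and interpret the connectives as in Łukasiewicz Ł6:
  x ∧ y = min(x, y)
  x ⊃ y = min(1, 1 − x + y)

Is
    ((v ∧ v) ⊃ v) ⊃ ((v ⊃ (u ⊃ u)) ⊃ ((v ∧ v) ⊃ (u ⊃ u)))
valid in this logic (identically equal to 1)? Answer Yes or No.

At u = 0, v = 4/5, for instance:
v ∧ v = 4/5 ∧ 4/5 = 4/5
(v ∧ v) ⊃ v = 4/5 ⊃ 4/5 = 1
u ⊃ u = 0 ⊃ 0 = 1
v ⊃ (u ⊃ u) = 4/5 ⊃ 1 = 1
(v ∧ v) ⊃ (u ⊃ u) = 4/5 ⊃ 1 = 1
(v ⊃ (u ⊃ u)) ⊃ ((v ∧ v) ⊃ (u ⊃ u)) = 1 ⊃ 1 = 1
((v ∧ v) ⊃ v) ⊃ ((v ⊃ (u ⊃ u)) ⊃ ((v ∧ v) ⊃ (u ⊃ u))) = 1 ⊃ 1 = 1
and checking the remaining 35 assignments likewise gives ≥ 1 in every case.

Yes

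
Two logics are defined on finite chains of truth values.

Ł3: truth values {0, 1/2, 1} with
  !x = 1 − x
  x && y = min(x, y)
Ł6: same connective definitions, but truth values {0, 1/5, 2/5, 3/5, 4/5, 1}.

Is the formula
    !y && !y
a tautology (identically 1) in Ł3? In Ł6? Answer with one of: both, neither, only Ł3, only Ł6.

neither

In Ł3: at y = 1/2 the value is 1/2 — not a tautology.
In Ł6: at y = 1/5 the value is 4/5 — not a tautology.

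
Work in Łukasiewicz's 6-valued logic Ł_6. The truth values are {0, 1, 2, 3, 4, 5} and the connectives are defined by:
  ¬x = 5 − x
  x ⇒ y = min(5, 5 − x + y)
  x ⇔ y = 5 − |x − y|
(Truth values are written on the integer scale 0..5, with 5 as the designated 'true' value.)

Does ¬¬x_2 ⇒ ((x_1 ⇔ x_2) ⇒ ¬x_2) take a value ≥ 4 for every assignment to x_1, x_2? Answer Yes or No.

Counterexample: take x_1 = 2, x_2 = 5.
¬x_2 = ¬5 = 0
¬¬x_2 = ¬0 = 5
x_1 ⇔ x_2 = 2 ⇔ 5 = 2
¬x_2 = ¬5 = 0
(x_1 ⇔ x_2) ⇒ ¬x_2 = 2 ⇒ 0 = 3
¬¬x_2 ⇒ ((x_1 ⇔ x_2) ⇒ ¬x_2) = 5 ⇒ 3 = 3
This gives 3, which is below 4.

No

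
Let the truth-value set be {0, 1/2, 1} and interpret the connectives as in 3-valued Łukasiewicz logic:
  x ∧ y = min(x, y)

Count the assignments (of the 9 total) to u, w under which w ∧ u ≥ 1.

u = 0, w = 0 ↦ 0  <
u = 0, w = 1/2 ↦ 0  <
u = 0, w = 1 ↦ 0  <
u = 1/2, w = 0 ↦ 0  <
u = 1/2, w = 1/2 ↦ 1/2  <
u = 1/2, w = 1 ↦ 1/2  <
u = 1, w = 0 ↦ 0  <
u = 1, w = 1/2 ↦ 1/2  <
u = 1, w = 1 ↦ 1  ≥
So 1 of the 9 assignments meets the threshold.

1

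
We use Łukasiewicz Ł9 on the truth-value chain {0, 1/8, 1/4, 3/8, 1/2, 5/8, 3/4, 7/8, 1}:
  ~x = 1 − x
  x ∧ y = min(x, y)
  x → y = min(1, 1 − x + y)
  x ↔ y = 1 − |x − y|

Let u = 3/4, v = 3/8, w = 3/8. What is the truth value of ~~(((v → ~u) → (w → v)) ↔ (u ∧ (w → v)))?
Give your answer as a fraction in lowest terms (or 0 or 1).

~u = ~3/4 = 1/4
v → ~u = 3/8 → 1/4 = 7/8
w → v = 3/8 → 3/8 = 1
(v → ~u) → (w → v) = 7/8 → 1 = 1
w → v = 3/8 → 3/8 = 1
u ∧ (w → v) = 3/4 ∧ 1 = 3/4
((v → ~u) → (w → v)) ↔ (u ∧ (w → v)) = 1 ↔ 3/4 = 3/4
~(((v → ~u) → (w → v)) ↔ (u ∧ (w → v))) = ~3/4 = 1/4
~~(((v → ~u) → (w → v)) ↔ (u ∧ (w → v))) = ~1/4 = 3/4

3/4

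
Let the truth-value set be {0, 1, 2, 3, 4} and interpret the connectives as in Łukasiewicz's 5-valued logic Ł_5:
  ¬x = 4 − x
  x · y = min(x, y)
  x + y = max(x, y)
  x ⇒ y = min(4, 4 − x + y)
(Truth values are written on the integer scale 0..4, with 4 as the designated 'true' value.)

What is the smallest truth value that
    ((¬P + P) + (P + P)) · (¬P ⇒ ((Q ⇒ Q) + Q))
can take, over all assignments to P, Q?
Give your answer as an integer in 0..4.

2

Take P = 2, Q = 0:
¬P = ¬2 = 2
¬P + P = 2 + 2 = 2
P + P = 2 + 2 = 2
(¬P + P) + (P + P) = 2 + 2 = 2
¬P = ¬2 = 2
Q ⇒ Q = 0 ⇒ 0 = 4
(Q ⇒ Q) + Q = 4 + 0 = 4
¬P ⇒ ((Q ⇒ Q) + Q) = 2 ⇒ 4 = 4
((¬P + P) + (P + P)) · (¬P ⇒ ((Q ⇒ Q) + Q)) = 2 · 4 = 2
No assignment yields a value below 2, so this is the minimum.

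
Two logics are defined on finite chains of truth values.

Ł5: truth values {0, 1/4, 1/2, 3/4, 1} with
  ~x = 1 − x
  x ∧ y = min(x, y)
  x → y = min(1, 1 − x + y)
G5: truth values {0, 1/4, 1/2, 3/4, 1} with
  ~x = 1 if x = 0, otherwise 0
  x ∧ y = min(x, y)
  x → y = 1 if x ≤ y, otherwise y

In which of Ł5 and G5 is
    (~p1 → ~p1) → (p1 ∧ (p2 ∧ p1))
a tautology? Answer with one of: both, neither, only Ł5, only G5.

In Ł5: at p1 = 0, p2 = 0 the value is 0 — not a tautology.
In G5: at p1 = 0, p2 = 0 the value is 0 — not a tautology.

neither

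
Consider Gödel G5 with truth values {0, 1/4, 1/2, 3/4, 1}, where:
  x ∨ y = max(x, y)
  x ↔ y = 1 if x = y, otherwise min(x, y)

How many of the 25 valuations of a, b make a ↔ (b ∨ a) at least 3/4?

value 1: 15 assignments (counts)
value 3/4: 1 assignment (counts)
value 1/2: 2 assignments
value 1/4: 3 assignments
value 0: 4 assignments
So 16 of the 25 assignments meet the threshold.

16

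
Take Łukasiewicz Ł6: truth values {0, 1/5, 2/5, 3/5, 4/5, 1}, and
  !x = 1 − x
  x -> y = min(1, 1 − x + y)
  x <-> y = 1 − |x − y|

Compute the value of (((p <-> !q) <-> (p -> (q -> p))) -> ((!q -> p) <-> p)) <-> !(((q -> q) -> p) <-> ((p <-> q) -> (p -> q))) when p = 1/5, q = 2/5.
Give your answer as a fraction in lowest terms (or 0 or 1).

4/5

!q = !2/5 = 3/5
p <-> !q = 1/5 <-> 3/5 = 3/5
q -> p = 2/5 -> 1/5 = 4/5
p -> (q -> p) = 1/5 -> 4/5 = 1
(p <-> !q) <-> (p -> (q -> p)) = 3/5 <-> 1 = 3/5
!q = !2/5 = 3/5
!q -> p = 3/5 -> 1/5 = 3/5
(!q -> p) <-> p = 3/5 <-> 1/5 = 3/5
((p <-> !q) <-> (p -> (q -> p))) -> ((!q -> p) <-> p) = 3/5 -> 3/5 = 1
q -> q = 2/5 -> 2/5 = 1
(q -> q) -> p = 1 -> 1/5 = 1/5
p <-> q = 1/5 <-> 2/5 = 4/5
p -> q = 1/5 -> 2/5 = 1
(p <-> q) -> (p -> q) = 4/5 -> 1 = 1
((q -> q) -> p) <-> ((p <-> q) -> (p -> q)) = 1/5 <-> 1 = 1/5
!(((q -> q) -> p) <-> ((p <-> q) -> (p -> q))) = !1/5 = 4/5
(((p <-> !q) <-> (p -> (q -> p))) -> ((!q -> p) <-> p)) <-> !(((q -> q) -> p) <-> ((p <-> q) -> (p -> q))) = 1 <-> 4/5 = 4/5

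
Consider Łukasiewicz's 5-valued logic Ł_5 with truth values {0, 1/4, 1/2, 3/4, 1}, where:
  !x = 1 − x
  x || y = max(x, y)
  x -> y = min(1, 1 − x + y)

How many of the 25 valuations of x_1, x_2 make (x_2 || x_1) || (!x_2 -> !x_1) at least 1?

value 1: 19 assignments (counts)
value 3/4: 5 assignments
value 1/2: 1 assignment
So 19 of the 25 assignments meet the threshold.

19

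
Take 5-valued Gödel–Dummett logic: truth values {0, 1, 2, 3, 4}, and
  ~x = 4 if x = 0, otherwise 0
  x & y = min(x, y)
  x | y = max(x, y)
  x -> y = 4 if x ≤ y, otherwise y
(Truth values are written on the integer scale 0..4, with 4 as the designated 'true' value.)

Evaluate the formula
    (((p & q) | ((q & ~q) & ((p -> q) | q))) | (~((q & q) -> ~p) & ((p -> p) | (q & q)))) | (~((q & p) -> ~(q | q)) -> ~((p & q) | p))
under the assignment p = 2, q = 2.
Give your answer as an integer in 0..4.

p & q = 2 & 2 = 2
~q = ~2 = 0
q & ~q = 2 & 0 = 0
p -> q = 2 -> 2 = 4
(p -> q) | q = 4 | 2 = 4
(q & ~q) & ((p -> q) | q) = 0 & 4 = 0
(p & q) | ((q & ~q) & ((p -> q) | q)) = 2 | 0 = 2
q & q = 2 & 2 = 2
~p = ~2 = 0
(q & q) -> ~p = 2 -> 0 = 0
~((q & q) -> ~p) = ~0 = 4
p -> p = 2 -> 2 = 4
q & q = 2 & 2 = 2
(p -> p) | (q & q) = 4 | 2 = 4
~((q & q) -> ~p) & ((p -> p) | (q & q)) = 4 & 4 = 4
((p & q) | ((q & ~q) & ((p -> q) | q))) | (~((q & q) -> ~p) & ((p -> p) | (q & q))) = 2 | 4 = 4
q & p = 2 & 2 = 2
q | q = 2 | 2 = 2
~(q | q) = ~2 = 0
(q & p) -> ~(q | q) = 2 -> 0 = 0
~((q & p) -> ~(q | q)) = ~0 = 4
p & q = 2 & 2 = 2
(p & q) | p = 2 | 2 = 2
~((p & q) | p) = ~2 = 0
~((q & p) -> ~(q | q)) -> ~((p & q) | p) = 4 -> 0 = 0
(((p & q) | ((q & ~q) & ((p -> q) | q))) | (~((q & q) -> ~p) & ((p -> p) | (q & q)))) | (~((q & p) -> ~(q | q)) -> ~((p & q) | p)) = 4 | 0 = 4

4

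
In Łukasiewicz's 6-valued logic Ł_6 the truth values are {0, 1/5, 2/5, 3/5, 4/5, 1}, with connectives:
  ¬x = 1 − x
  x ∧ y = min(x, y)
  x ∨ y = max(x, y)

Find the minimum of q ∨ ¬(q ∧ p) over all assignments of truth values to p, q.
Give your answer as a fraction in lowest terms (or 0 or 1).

Take p = 2/5, q = 2/5:
q ∧ p = 2/5 ∧ 2/5 = 2/5
¬(q ∧ p) = ¬2/5 = 3/5
q ∨ ¬(q ∧ p) = 2/5 ∨ 3/5 = 3/5
No assignment yields a value below 3/5, so this is the minimum.

3/5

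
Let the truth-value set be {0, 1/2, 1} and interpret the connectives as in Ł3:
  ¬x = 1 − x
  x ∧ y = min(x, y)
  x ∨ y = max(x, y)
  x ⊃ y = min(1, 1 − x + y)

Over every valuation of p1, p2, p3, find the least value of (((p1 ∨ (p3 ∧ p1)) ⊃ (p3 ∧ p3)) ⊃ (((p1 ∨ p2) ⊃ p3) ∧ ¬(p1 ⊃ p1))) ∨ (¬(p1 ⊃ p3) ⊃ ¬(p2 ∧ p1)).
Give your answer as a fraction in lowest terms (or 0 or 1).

1/2

Take p1 = 1, p2 = 1, p3 = 1/2:
p3 ∧ p1 = 1/2 ∧ 1 = 1/2
p1 ∨ (p3 ∧ p1) = 1 ∨ 1/2 = 1
p3 ∧ p3 = 1/2 ∧ 1/2 = 1/2
(p1 ∨ (p3 ∧ p1)) ⊃ (p3 ∧ p3) = 1 ⊃ 1/2 = 1/2
p1 ∨ p2 = 1 ∨ 1 = 1
(p1 ∨ p2) ⊃ p3 = 1 ⊃ 1/2 = 1/2
p1 ⊃ p1 = 1 ⊃ 1 = 1
¬(p1 ⊃ p1) = ¬1 = 0
((p1 ∨ p2) ⊃ p3) ∧ ¬(p1 ⊃ p1) = 1/2 ∧ 0 = 0
((p1 ∨ (p3 ∧ p1)) ⊃ (p3 ∧ p3)) ⊃ (((p1 ∨ p2) ⊃ p3) ∧ ¬(p1 ⊃ p1)) = 1/2 ⊃ 0 = 1/2
p1 ⊃ p3 = 1 ⊃ 1/2 = 1/2
¬(p1 ⊃ p3) = ¬1/2 = 1/2
p2 ∧ p1 = 1 ∧ 1 = 1
¬(p2 ∧ p1) = ¬1 = 0
¬(p1 ⊃ p3) ⊃ ¬(p2 ∧ p1) = 1/2 ⊃ 0 = 1/2
(((p1 ∨ (p3 ∧ p1)) ⊃ (p3 ∧ p3)) ⊃ (((p1 ∨ p2) ⊃ p3) ∧ ¬(p1 ⊃ p1))) ∨ (¬(p1 ⊃ p3) ⊃ ¬(p2 ∧ p1)) = 1/2 ∨ 1/2 = 1/2
No assignment yields a value below 1/2, so this is the minimum.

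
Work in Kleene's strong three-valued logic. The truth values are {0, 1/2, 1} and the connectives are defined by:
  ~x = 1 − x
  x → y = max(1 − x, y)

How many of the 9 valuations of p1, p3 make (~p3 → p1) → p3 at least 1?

p1 = 0, p3 = 0 ↦ 1  ≥
p1 = 0, p3 = 1/2 ↦ 1/2  <
p1 = 0, p3 = 1 ↦ 1  ≥
p1 = 1/2, p3 = 0 ↦ 1/2  <
p1 = 1/2, p3 = 1/2 ↦ 1/2  <
p1 = 1/2, p3 = 1 ↦ 1  ≥
p1 = 1, p3 = 0 ↦ 0  <
p1 = 1, p3 = 1/2 ↦ 1/2  <
p1 = 1, p3 = 1 ↦ 1  ≥
So 4 of the 9 assignments meet the threshold.

4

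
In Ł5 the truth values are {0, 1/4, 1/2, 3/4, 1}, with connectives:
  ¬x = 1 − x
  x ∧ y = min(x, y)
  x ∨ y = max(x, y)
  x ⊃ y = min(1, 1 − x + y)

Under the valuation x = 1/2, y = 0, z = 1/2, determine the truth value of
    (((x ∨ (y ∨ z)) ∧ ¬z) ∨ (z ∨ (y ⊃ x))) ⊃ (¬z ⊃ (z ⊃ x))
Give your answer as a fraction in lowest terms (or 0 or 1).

1

y ∨ z = 0 ∨ 1/2 = 1/2
x ∨ (y ∨ z) = 1/2 ∨ 1/2 = 1/2
¬z = ¬1/2 = 1/2
(x ∨ (y ∨ z)) ∧ ¬z = 1/2 ∧ 1/2 = 1/2
y ⊃ x = 0 ⊃ 1/2 = 1
z ∨ (y ⊃ x) = 1/2 ∨ 1 = 1
((x ∨ (y ∨ z)) ∧ ¬z) ∨ (z ∨ (y ⊃ x)) = 1/2 ∨ 1 = 1
¬z = ¬1/2 = 1/2
z ⊃ x = 1/2 ⊃ 1/2 = 1
¬z ⊃ (z ⊃ x) = 1/2 ⊃ 1 = 1
(((x ∨ (y ∨ z)) ∧ ¬z) ∨ (z ∨ (y ⊃ x))) ⊃ (¬z ⊃ (z ⊃ x)) = 1 ⊃ 1 = 1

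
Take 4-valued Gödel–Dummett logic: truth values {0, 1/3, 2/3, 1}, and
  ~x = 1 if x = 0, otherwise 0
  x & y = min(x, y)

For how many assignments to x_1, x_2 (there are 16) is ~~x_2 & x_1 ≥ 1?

x_1 = 0, x_2 = 0 ↦ 0  <
x_1 = 0, x_2 = 1/3 ↦ 0  <
x_1 = 0, x_2 = 2/3 ↦ 0  <
x_1 = 0, x_2 = 1 ↦ 0  <
x_1 = 1/3, x_2 = 0 ↦ 0  <
x_1 = 1/3, x_2 = 1/3 ↦ 1/3  <
x_1 = 1/3, x_2 = 2/3 ↦ 1/3  <
x_1 = 1/3, x_2 = 1 ↦ 1/3  <
x_1 = 2/3, x_2 = 0 ↦ 0  <
x_1 = 2/3, x_2 = 1/3 ↦ 2/3  <
x_1 = 2/3, x_2 = 2/3 ↦ 2/3  <
x_1 = 2/3, x_2 = 1 ↦ 2/3  <
x_1 = 1, x_2 = 0 ↦ 0  <
x_1 = 1, x_2 = 1/3 ↦ 1  ≥
x_1 = 1, x_2 = 2/3 ↦ 1  ≥
x_1 = 1, x_2 = 1 ↦ 1  ≥
So 3 of the 16 assignments meet the threshold.

3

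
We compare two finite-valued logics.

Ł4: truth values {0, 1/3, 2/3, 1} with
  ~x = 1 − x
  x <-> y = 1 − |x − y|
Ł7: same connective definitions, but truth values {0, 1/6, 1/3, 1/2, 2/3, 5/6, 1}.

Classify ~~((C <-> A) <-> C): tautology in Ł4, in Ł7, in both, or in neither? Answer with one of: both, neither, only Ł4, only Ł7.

neither

In Ł4: at A = 0, C = 0 the value is 0 — not a tautology.
In Ł7: at A = 0, C = 0 the value is 0 — not a tautology.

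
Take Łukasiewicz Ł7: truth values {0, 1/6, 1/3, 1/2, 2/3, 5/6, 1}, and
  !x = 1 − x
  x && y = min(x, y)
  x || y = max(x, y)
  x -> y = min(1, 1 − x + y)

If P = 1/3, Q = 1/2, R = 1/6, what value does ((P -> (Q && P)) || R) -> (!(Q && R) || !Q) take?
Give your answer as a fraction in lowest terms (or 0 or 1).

Q && P = 1/2 && 1/3 = 1/3
P -> (Q && P) = 1/3 -> 1/3 = 1
(P -> (Q && P)) || R = 1 || 1/6 = 1
Q && R = 1/2 && 1/6 = 1/6
!(Q && R) = !1/6 = 5/6
!Q = !1/2 = 1/2
!(Q && R) || !Q = 5/6 || 1/2 = 5/6
((P -> (Q && P)) || R) -> (!(Q && R) || !Q) = 1 -> 5/6 = 5/6

5/6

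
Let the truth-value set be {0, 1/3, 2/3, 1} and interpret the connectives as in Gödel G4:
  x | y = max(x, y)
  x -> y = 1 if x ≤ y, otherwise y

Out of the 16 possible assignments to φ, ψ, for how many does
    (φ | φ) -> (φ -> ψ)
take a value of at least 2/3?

φ = 0, ψ = 0 ↦ 1  ≥
φ = 0, ψ = 1/3 ↦ 1  ≥
φ = 0, ψ = 2/3 ↦ 1  ≥
φ = 0, ψ = 1 ↦ 1  ≥
φ = 1/3, ψ = 0 ↦ 0  <
φ = 1/3, ψ = 1/3 ↦ 1  ≥
φ = 1/3, ψ = 2/3 ↦ 1  ≥
φ = 1/3, ψ = 1 ↦ 1  ≥
φ = 2/3, ψ = 0 ↦ 0  <
φ = 2/3, ψ = 1/3 ↦ 1/3  <
φ = 2/3, ψ = 2/3 ↦ 1  ≥
φ = 2/3, ψ = 1 ↦ 1  ≥
φ = 1, ψ = 0 ↦ 0  <
φ = 1, ψ = 1/3 ↦ 1/3  <
φ = 1, ψ = 2/3 ↦ 2/3  ≥
φ = 1, ψ = 1 ↦ 1  ≥
So 11 of the 16 assignments meet the threshold.

11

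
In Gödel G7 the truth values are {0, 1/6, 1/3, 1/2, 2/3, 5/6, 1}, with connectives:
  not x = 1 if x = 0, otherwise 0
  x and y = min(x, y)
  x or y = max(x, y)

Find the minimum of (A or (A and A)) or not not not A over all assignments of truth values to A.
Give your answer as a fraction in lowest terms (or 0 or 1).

Take A = 1/6:
A and A = 1/6 and 1/6 = 1/6
A or (A and A) = 1/6 or 1/6 = 1/6
not A = not 1/6 = 0
not not A = not 0 = 1
not not not A = not 1 = 0
(A or (A and A)) or not not not A = 1/6 or 0 = 1/6
No assignment yields a value below 1/6, so this is the minimum.

1/6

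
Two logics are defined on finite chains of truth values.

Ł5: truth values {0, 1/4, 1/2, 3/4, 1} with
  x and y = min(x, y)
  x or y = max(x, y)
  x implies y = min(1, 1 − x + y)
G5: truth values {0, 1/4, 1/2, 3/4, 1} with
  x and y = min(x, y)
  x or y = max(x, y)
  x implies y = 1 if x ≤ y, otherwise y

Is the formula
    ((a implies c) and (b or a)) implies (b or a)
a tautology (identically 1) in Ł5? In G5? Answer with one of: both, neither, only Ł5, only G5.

both

In Ł5: every assignment gives 1 — tautology.
In G5: every assignment gives 1 — tautology.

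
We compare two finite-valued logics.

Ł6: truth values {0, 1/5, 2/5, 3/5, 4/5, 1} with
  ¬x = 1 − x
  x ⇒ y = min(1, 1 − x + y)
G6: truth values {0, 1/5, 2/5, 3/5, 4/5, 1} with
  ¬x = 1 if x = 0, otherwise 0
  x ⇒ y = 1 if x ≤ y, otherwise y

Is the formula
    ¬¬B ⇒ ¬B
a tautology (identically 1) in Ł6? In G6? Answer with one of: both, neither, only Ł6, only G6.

neither

In Ł6: at B = 3/5 the value is 4/5 — not a tautology.
In G6: at B = 1/5 the value is 0 — not a tautology.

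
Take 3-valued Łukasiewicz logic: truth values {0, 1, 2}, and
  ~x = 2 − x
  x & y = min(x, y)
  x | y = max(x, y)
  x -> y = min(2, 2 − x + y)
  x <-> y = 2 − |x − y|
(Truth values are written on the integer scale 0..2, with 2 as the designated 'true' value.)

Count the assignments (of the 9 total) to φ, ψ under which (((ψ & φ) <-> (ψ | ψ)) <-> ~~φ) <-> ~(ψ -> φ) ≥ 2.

3

φ = 0, ψ = 0 ↦ 2  ≥
φ = 0, ψ = 1 ↦ 2  ≥
φ = 0, ψ = 2 ↦ 2  ≥
φ = 1, ψ = 0 ↦ 1  <
φ = 1, ψ = 1 ↦ 1  <
φ = 1, ψ = 2 ↦ 1  <
φ = 2, ψ = 0 ↦ 0  <
φ = 2, ψ = 1 ↦ 0  <
φ = 2, ψ = 2 ↦ 0  <
So 3 of the 9 assignments meet the threshold.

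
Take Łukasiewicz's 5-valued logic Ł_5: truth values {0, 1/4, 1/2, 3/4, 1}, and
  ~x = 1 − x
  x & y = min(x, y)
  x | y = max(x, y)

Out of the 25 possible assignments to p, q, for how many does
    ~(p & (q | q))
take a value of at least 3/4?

value 1: 9 assignments (counts)
value 3/4: 7 assignments (counts)
value 1/2: 5 assignments
value 1/4: 3 assignments
value 0: 1 assignment
So 16 of the 25 assignments meet the threshold.

16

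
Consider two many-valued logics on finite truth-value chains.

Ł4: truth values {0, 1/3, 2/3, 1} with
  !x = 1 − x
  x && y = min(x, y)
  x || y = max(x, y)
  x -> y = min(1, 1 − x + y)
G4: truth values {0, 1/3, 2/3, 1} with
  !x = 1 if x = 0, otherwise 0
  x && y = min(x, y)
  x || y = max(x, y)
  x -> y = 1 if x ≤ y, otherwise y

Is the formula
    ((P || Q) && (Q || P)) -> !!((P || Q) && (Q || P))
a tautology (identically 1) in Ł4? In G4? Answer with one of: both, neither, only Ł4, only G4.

both

In Ł4: every assignment gives 1 — tautology.
In G4: every assignment gives 1 — tautology.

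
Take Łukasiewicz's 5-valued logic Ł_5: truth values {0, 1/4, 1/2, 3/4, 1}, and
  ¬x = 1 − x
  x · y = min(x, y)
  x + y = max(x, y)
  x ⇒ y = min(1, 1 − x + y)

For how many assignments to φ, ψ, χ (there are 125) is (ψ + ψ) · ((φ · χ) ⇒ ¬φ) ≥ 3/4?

value 1: 18 assignments (counts)
value 3/4: 22 assignments (counts)
value 1/2: 29 assignments
value 1/4: 27 assignments
value 0: 29 assignments
So 40 of the 125 assignments meet the threshold.

40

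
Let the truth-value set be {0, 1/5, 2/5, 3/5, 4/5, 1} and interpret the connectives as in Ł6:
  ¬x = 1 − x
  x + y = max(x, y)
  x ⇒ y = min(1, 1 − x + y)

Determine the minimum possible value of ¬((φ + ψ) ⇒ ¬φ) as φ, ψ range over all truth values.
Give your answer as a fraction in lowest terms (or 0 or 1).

0

Take φ = 0, ψ = 0:
φ + ψ = 0 + 0 = 0
¬φ = ¬0 = 1
(φ + ψ) ⇒ ¬φ = 0 ⇒ 1 = 1
¬((φ + ψ) ⇒ ¬φ) = ¬1 = 0
No assignment yields a value below 0, so this is the minimum.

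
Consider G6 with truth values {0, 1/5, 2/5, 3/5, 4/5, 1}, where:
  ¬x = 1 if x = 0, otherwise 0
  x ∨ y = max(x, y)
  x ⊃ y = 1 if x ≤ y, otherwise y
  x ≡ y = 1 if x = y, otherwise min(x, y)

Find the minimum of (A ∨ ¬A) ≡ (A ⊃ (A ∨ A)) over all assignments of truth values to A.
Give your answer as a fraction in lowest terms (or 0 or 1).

1/5

Take A = 1/5:
¬A = ¬1/5 = 0
A ∨ ¬A = 1/5 ∨ 0 = 1/5
A ∨ A = 1/5 ∨ 1/5 = 1/5
A ⊃ (A ∨ A) = 1/5 ⊃ 1/5 = 1
(A ∨ ¬A) ≡ (A ⊃ (A ∨ A)) = 1/5 ≡ 1 = 1/5
No assignment yields a value below 1/5, so this is the minimum.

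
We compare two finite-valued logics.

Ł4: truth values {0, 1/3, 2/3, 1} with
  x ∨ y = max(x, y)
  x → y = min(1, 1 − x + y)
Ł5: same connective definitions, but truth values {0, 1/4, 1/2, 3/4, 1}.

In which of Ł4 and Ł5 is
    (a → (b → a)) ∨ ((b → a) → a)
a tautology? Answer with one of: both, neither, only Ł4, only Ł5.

both

In Ł4: every assignment gives 1 — tautology.
In Ł5: every assignment gives 1 — tautology.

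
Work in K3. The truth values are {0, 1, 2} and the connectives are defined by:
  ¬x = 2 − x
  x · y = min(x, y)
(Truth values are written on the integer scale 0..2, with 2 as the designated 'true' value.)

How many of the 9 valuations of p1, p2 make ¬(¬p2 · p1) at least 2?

5

p1 = 0, p2 = 0 ↦ 2  ≥
p1 = 0, p2 = 1 ↦ 2  ≥
p1 = 0, p2 = 2 ↦ 2  ≥
p1 = 1, p2 = 0 ↦ 1  <
p1 = 1, p2 = 1 ↦ 1  <
p1 = 1, p2 = 2 ↦ 2  ≥
p1 = 2, p2 = 0 ↦ 0  <
p1 = 2, p2 = 1 ↦ 1  <
p1 = 2, p2 = 2 ↦ 2  ≥
So 5 of the 9 assignments meet the threshold.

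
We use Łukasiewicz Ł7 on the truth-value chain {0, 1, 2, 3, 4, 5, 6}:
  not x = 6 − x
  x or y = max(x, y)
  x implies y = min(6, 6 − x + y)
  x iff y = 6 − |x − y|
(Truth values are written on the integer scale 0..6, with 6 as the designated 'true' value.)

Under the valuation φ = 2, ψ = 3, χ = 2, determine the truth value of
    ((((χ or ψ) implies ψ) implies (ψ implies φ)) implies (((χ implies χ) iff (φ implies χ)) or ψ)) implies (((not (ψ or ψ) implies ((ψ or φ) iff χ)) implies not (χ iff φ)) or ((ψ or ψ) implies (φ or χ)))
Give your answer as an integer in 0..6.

5

χ or ψ = 2 or 3 = 3
(χ or ψ) implies ψ = 3 implies 3 = 6
ψ implies φ = 3 implies 2 = 5
((χ or ψ) implies ψ) implies (ψ implies φ) = 6 implies 5 = 5
χ implies χ = 2 implies 2 = 6
φ implies χ = 2 implies 2 = 6
(χ implies χ) iff (φ implies χ) = 6 iff 6 = 6
((χ implies χ) iff (φ implies χ)) or ψ = 6 or 3 = 6
(((χ or ψ) implies ψ) implies (ψ implies φ)) implies (((χ implies χ) iff (φ implies χ)) or ψ) = 5 implies 6 = 6
ψ or ψ = 3 or 3 = 3
not (ψ or ψ) = not 3 = 3
ψ or φ = 3 or 2 = 3
(ψ or φ) iff χ = 3 iff 2 = 5
not (ψ or ψ) implies ((ψ or φ) iff χ) = 3 implies 5 = 6
χ iff φ = 2 iff 2 = 6
not (χ iff φ) = not 6 = 0
(not (ψ or ψ) implies ((ψ or φ) iff χ)) implies not (χ iff φ) = 6 implies 0 = 0
ψ or ψ = 3 or 3 = 3
φ or χ = 2 or 2 = 2
(ψ or ψ) implies (φ or χ) = 3 implies 2 = 5
((not (ψ or ψ) implies ((ψ or φ) iff χ)) implies not (χ iff φ)) or ((ψ or ψ) implies (φ or χ)) = 0 or 5 = 5
((((χ or ψ) implies ψ) implies (ψ implies φ)) implies (((χ implies χ) iff (φ implies χ)) or ψ)) implies (((not (ψ or ψ) implies ((ψ or φ) iff χ)) implies not (χ iff φ)) or ((ψ or ψ) implies (φ or χ))) = 6 implies 5 = 5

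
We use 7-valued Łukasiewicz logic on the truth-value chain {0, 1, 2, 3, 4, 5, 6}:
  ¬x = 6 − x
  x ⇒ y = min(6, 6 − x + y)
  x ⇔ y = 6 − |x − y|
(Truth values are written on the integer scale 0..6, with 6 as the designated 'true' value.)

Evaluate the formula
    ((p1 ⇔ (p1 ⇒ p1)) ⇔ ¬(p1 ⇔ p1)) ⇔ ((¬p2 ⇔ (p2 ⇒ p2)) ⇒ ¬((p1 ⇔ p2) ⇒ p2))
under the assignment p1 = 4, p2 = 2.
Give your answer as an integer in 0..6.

4

p1 ⇒ p1 = 4 ⇒ 4 = 6
p1 ⇔ (p1 ⇒ p1) = 4 ⇔ 6 = 4
p1 ⇔ p1 = 4 ⇔ 4 = 6
¬(p1 ⇔ p1) = ¬6 = 0
(p1 ⇔ (p1 ⇒ p1)) ⇔ ¬(p1 ⇔ p1) = 4 ⇔ 0 = 2
¬p2 = ¬2 = 4
p2 ⇒ p2 = 2 ⇒ 2 = 6
¬p2 ⇔ (p2 ⇒ p2) = 4 ⇔ 6 = 4
p1 ⇔ p2 = 4 ⇔ 2 = 4
(p1 ⇔ p2) ⇒ p2 = 4 ⇒ 2 = 4
¬((p1 ⇔ p2) ⇒ p2) = ¬4 = 2
(¬p2 ⇔ (p2 ⇒ p2)) ⇒ ¬((p1 ⇔ p2) ⇒ p2) = 4 ⇒ 2 = 4
((p1 ⇔ (p1 ⇒ p1)) ⇔ ¬(p1 ⇔ p1)) ⇔ ((¬p2 ⇔ (p2 ⇒ p2)) ⇒ ¬((p1 ⇔ p2) ⇒ p2)) = 2 ⇔ 4 = 4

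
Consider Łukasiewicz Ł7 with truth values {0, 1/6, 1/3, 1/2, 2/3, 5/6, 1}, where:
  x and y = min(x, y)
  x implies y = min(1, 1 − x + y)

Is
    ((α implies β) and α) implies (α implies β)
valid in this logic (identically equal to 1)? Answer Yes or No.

Yes

At α = 0, β = 5/6, for instance:
α implies β = 0 implies 5/6 = 1
(α implies β) and α = 1 and 0 = 0
((α implies β) and α) implies (α implies β) = 0 implies 1 = 1
and checking the remaining 48 assignments likewise gives ≥ 1 in every case.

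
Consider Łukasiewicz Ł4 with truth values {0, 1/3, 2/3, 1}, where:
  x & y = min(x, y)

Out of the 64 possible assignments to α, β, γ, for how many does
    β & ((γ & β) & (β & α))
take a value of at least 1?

value 1: 1 assignment (counts)
value 2/3: 7 assignments
value 1/3: 19 assignments
value 0: 37 assignments
So 1 of the 64 assignments meets the threshold.

1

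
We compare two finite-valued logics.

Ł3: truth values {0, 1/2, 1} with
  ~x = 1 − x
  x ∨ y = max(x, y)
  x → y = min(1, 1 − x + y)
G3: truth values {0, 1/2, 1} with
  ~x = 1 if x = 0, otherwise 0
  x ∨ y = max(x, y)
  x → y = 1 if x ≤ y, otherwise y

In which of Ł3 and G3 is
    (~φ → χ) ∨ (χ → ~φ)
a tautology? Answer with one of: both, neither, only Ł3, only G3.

In Ł3: every assignment gives 1 — tautology.
In G3: every assignment gives 1 — tautology.

both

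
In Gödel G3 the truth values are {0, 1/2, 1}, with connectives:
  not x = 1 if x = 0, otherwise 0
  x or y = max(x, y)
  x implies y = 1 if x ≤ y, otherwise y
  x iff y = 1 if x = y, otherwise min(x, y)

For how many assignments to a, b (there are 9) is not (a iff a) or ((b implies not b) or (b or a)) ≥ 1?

7

a = 0, b = 0 ↦ 1  ≥
a = 0, b = 1/2 ↦ 1/2  <
a = 0, b = 1 ↦ 1  ≥
a = 1/2, b = 0 ↦ 1  ≥
a = 1/2, b = 1/2 ↦ 1/2  <
a = 1/2, b = 1 ↦ 1  ≥
a = 1, b = 0 ↦ 1  ≥
a = 1, b = 1/2 ↦ 1  ≥
a = 1, b = 1 ↦ 1  ≥
So 7 of the 9 assignments meet the threshold.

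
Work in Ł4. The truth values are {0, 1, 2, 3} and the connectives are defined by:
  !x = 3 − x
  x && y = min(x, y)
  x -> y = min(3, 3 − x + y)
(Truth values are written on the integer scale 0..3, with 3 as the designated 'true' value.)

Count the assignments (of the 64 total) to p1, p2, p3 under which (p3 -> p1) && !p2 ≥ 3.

value 3: 10 assignments (counts)
value 2: 16 assignments
value 1: 19 assignments
value 0: 19 assignments
So 10 of the 64 assignments meet the threshold.

10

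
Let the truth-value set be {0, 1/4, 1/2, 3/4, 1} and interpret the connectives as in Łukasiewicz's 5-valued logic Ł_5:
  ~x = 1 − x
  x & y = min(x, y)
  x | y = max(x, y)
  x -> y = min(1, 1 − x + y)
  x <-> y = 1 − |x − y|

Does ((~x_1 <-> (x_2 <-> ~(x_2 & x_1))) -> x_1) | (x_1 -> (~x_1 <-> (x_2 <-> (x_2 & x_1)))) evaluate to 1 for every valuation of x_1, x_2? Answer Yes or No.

Counterexample: take x_1 = 3/4, x_2 = 1.
~x_1 = ~3/4 = 1/4
x_2 & x_1 = 1 & 3/4 = 3/4
~(x_2 & x_1) = ~3/4 = 1/4
x_2 <-> ~(x_2 & x_1) = 1 <-> 1/4 = 1/4
~x_1 <-> (x_2 <-> ~(x_2 & x_1)) = 1/4 <-> 1/4 = 1
(~x_1 <-> (x_2 <-> ~(x_2 & x_1))) -> x_1 = 1 -> 3/4 = 3/4
~x_1 = ~3/4 = 1/4
x_2 & x_1 = 1 & 3/4 = 3/4
x_2 <-> (x_2 & x_1) = 1 <-> 3/4 = 3/4
~x_1 <-> (x_2 <-> (x_2 & x_1)) = 1/4 <-> 3/4 = 1/2
x_1 -> (~x_1 <-> (x_2 <-> (x_2 & x_1))) = 3/4 -> 1/2 = 3/4
((~x_1 <-> (x_2 <-> ~(x_2 & x_1))) -> x_1) | (x_1 -> (~x_1 <-> (x_2 <-> (x_2 & x_1)))) = 3/4 | 3/4 = 3/4
This gives 3/4 ≠ 1.

No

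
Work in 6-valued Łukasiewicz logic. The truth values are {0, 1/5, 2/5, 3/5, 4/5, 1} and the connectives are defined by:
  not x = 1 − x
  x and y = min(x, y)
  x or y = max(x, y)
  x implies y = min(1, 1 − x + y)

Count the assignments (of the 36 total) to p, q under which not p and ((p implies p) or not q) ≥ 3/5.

value 1: 6 assignments (counts)
value 4/5: 6 assignments (counts)
value 3/5: 6 assignments (counts)
value 2/5: 6 assignments
value 1/5: 6 assignments
value 0: 6 assignments
So 18 of the 36 assignments meet the threshold.

18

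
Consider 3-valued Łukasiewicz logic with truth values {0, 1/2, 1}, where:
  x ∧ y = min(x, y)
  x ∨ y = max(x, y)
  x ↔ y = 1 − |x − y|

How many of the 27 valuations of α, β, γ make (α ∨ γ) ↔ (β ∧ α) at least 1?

value 1: 10 assignments (counts)
value 1/2: 10 assignments
value 0: 7 assignments
So 10 of the 27 assignments meet the threshold.

10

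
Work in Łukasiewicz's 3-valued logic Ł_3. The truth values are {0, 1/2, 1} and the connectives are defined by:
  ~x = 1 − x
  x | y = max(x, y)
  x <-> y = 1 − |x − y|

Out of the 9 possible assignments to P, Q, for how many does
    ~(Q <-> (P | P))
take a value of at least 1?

2

P = 0, Q = 0 ↦ 0  <
P = 0, Q = 1/2 ↦ 1/2  <
P = 0, Q = 1 ↦ 1  ≥
P = 1/2, Q = 0 ↦ 1/2  <
P = 1/2, Q = 1/2 ↦ 0  <
P = 1/2, Q = 1 ↦ 1/2  <
P = 1, Q = 0 ↦ 1  ≥
P = 1, Q = 1/2 ↦ 1/2  <
P = 1, Q = 1 ↦ 0  <
So 2 of the 9 assignments meet the threshold.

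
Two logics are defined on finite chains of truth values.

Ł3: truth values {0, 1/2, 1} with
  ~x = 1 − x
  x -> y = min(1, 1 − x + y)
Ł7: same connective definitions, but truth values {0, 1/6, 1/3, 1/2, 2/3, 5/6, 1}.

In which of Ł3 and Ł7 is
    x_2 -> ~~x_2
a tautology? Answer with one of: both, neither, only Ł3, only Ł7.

In Ł3: every assignment gives 1 — tautology.
In Ł7: every assignment gives 1 — tautology.

both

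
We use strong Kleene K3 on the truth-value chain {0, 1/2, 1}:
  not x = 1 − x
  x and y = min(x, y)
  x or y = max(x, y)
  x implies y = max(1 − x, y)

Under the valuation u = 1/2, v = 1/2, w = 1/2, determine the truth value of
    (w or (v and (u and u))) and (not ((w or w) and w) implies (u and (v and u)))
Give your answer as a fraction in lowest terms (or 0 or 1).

1/2

u and u = 1/2 and 1/2 = 1/2
v and (u and u) = 1/2 and 1/2 = 1/2
w or (v and (u and u)) = 1/2 or 1/2 = 1/2
w or w = 1/2 or 1/2 = 1/2
(w or w) and w = 1/2 and 1/2 = 1/2
not ((w or w) and w) = not 1/2 = 1/2
v and u = 1/2 and 1/2 = 1/2
u and (v and u) = 1/2 and 1/2 = 1/2
not ((w or w) and w) implies (u and (v and u)) = 1/2 implies 1/2 = 1/2
(w or (v and (u and u))) and (not ((w or w) and w) implies (u and (v and u))) = 1/2 and 1/2 = 1/2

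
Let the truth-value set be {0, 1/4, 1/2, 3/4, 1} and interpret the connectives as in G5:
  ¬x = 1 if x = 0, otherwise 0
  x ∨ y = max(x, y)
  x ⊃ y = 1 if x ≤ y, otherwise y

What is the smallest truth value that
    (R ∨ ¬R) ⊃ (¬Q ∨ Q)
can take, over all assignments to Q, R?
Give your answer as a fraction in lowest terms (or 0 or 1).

Take Q = 1/4, R = 0:
¬R = ¬0 = 1
R ∨ ¬R = 0 ∨ 1 = 1
¬Q = ¬1/4 = 0
¬Q ∨ Q = 0 ∨ 1/4 = 1/4
(R ∨ ¬R) ⊃ (¬Q ∨ Q) = 1 ⊃ 1/4 = 1/4
No assignment yields a value below 1/4, so this is the minimum.

1/4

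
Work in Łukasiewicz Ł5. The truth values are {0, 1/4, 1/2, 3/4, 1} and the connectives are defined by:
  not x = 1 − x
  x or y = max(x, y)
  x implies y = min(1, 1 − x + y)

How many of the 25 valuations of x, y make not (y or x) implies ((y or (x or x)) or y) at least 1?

21

value 1: 21 assignments (counts)
value 1/2: 3 assignments
value 0: 1 assignment
So 21 of the 25 assignments meet the threshold.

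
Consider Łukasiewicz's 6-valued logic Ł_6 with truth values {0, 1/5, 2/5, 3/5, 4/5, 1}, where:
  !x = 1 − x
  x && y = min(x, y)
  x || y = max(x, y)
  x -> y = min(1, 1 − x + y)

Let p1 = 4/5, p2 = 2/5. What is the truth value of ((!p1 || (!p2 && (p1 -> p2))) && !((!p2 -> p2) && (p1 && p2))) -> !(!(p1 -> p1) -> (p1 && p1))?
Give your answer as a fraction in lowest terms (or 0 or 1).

!p1 = !4/5 = 1/5
!p2 = !2/5 = 3/5
p1 -> p2 = 4/5 -> 2/5 = 3/5
!p2 && (p1 -> p2) = 3/5 && 3/5 = 3/5
!p1 || (!p2 && (p1 -> p2)) = 1/5 || 3/5 = 3/5
!p2 = !2/5 = 3/5
!p2 -> p2 = 3/5 -> 2/5 = 4/5
p1 && p2 = 4/5 && 2/5 = 2/5
(!p2 -> p2) && (p1 && p2) = 4/5 && 2/5 = 2/5
!((!p2 -> p2) && (p1 && p2)) = !2/5 = 3/5
(!p1 || (!p2 && (p1 -> p2))) && !((!p2 -> p2) && (p1 && p2)) = 3/5 && 3/5 = 3/5
p1 -> p1 = 4/5 -> 4/5 = 1
!(p1 -> p1) = !1 = 0
p1 && p1 = 4/5 && 4/5 = 4/5
!(p1 -> p1) -> (p1 && p1) = 0 -> 4/5 = 1
!(!(p1 -> p1) -> (p1 && p1)) = !1 = 0
((!p1 || (!p2 && (p1 -> p2))) && !((!p2 -> p2) && (p1 && p2))) -> !(!(p1 -> p1) -> (p1 && p1)) = 3/5 -> 0 = 2/5

2/5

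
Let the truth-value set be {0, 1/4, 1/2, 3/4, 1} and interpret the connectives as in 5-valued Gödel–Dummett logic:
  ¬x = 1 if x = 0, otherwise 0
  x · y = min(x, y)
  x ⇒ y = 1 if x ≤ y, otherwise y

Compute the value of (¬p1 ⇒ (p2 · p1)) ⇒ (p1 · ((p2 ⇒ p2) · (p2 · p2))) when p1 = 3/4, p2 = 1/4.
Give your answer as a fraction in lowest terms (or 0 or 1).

1/4

¬p1 = ¬3/4 = 0
p2 · p1 = 1/4 · 3/4 = 1/4
¬p1 ⇒ (p2 · p1) = 0 ⇒ 1/4 = 1
p2 ⇒ p2 = 1/4 ⇒ 1/4 = 1
p2 · p2 = 1/4 · 1/4 = 1/4
(p2 ⇒ p2) · (p2 · p2) = 1 · 1/4 = 1/4
p1 · ((p2 ⇒ p2) · (p2 · p2)) = 3/4 · 1/4 = 1/4
(¬p1 ⇒ (p2 · p1)) ⇒ (p1 · ((p2 ⇒ p2) · (p2 · p2))) = 1 ⇒ 1/4 = 1/4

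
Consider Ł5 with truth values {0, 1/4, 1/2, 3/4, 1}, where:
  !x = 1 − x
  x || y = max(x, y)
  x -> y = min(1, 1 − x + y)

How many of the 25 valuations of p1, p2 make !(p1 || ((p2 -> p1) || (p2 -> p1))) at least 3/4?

3

value 1: 1 assignment (counts)
value 3/4: 2 assignments (counts)
value 1/2: 3 assignments
value 1/4: 4 assignments
value 0: 15 assignments
So 3 of the 25 assignments meet the threshold.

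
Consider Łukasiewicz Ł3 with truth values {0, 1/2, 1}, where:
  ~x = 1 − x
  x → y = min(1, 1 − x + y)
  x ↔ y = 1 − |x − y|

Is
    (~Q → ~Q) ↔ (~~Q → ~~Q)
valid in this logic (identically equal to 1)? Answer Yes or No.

Yes

Q = 0 ↦ 1
Q = 1/2 ↦ 1
Q = 1 ↦ 1
Every assignment gives a value ≥ 1.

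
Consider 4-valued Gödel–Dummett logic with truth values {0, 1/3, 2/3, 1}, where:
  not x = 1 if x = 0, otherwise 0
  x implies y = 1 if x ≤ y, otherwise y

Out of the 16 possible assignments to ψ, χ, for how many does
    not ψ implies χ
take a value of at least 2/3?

14

ψ = 0, χ = 0 ↦ 0  <
ψ = 0, χ = 1/3 ↦ 1/3  <
ψ = 0, χ = 2/3 ↦ 2/3  ≥
ψ = 0, χ = 1 ↦ 1  ≥
ψ = 1/3, χ = 0 ↦ 1  ≥
ψ = 1/3, χ = 1/3 ↦ 1  ≥
ψ = 1/3, χ = 2/3 ↦ 1  ≥
ψ = 1/3, χ = 1 ↦ 1  ≥
ψ = 2/3, χ = 0 ↦ 1  ≥
ψ = 2/3, χ = 1/3 ↦ 1  ≥
ψ = 2/3, χ = 2/3 ↦ 1  ≥
ψ = 2/3, χ = 1 ↦ 1  ≥
ψ = 1, χ = 0 ↦ 1  ≥
ψ = 1, χ = 1/3 ↦ 1  ≥
ψ = 1, χ = 2/3 ↦ 1  ≥
ψ = 1, χ = 1 ↦ 1  ≥
So 14 of the 16 assignments meet the threshold.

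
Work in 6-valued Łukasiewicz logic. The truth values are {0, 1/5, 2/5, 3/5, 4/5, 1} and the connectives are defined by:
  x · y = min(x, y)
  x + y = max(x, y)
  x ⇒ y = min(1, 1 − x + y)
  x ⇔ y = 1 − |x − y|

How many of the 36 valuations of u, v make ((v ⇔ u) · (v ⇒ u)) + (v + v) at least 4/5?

23

value 1: 11 assignments (counts)
value 4/5: 12 assignments (counts)
value 3/5: 7 assignments
value 2/5: 3 assignments
value 1/5: 2 assignments
value 0: 1 assignment
So 23 of the 36 assignments meet the threshold.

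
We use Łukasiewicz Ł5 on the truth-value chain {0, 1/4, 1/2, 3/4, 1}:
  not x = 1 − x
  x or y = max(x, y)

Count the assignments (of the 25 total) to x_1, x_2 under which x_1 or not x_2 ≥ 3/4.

value 1: 9 assignments (counts)
value 3/4: 7 assignments (counts)
value 1/2: 5 assignments
value 1/4: 3 assignments
value 0: 1 assignment
So 16 of the 25 assignments meet the threshold.

16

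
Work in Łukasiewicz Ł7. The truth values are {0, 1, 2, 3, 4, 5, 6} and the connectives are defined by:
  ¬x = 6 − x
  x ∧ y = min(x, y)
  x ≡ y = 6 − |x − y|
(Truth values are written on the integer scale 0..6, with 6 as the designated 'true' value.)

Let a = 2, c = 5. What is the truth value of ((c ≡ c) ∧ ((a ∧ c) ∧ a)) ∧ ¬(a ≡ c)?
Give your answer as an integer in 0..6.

2

c ≡ c = 5 ≡ 5 = 6
a ∧ c = 2 ∧ 5 = 2
(a ∧ c) ∧ a = 2 ∧ 2 = 2
(c ≡ c) ∧ ((a ∧ c) ∧ a) = 6 ∧ 2 = 2
a ≡ c = 2 ≡ 5 = 3
¬(a ≡ c) = ¬3 = 3
((c ≡ c) ∧ ((a ∧ c) ∧ a)) ∧ ¬(a ≡ c) = 2 ∧ 3 = 2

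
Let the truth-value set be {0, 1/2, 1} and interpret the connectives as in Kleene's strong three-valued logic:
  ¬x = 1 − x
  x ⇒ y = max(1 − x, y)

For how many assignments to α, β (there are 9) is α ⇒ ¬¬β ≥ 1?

α = 0, β = 0 ↦ 1  ≥
α = 0, β = 1/2 ↦ 1  ≥
α = 0, β = 1 ↦ 1  ≥
α = 1/2, β = 0 ↦ 1/2  <
α = 1/2, β = 1/2 ↦ 1/2  <
α = 1/2, β = 1 ↦ 1  ≥
α = 1, β = 0 ↦ 0  <
α = 1, β = 1/2 ↦ 1/2  <
α = 1, β = 1 ↦ 1  ≥
So 5 of the 9 assignments meet the threshold.

5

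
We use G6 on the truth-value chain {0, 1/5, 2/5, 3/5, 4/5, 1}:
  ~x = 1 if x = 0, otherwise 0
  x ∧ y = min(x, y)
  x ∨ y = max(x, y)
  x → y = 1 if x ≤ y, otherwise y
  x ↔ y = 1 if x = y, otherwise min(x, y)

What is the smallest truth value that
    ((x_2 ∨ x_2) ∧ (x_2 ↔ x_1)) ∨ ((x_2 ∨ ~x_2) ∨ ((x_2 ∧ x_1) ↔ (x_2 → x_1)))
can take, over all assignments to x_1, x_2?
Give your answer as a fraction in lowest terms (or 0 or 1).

Take x_1 = 1/5, x_2 = 1/5:
x_2 ∨ x_2 = 1/5 ∨ 1/5 = 1/5
x_2 ↔ x_1 = 1/5 ↔ 1/5 = 1
(x_2 ∨ x_2) ∧ (x_2 ↔ x_1) = 1/5 ∧ 1 = 1/5
~x_2 = ~1/5 = 0
x_2 ∨ ~x_2 = 1/5 ∨ 0 = 1/5
x_2 ∧ x_1 = 1/5 ∧ 1/5 = 1/5
x_2 → x_1 = 1/5 → 1/5 = 1
(x_2 ∧ x_1) ↔ (x_2 → x_1) = 1/5 ↔ 1 = 1/5
(x_2 ∨ ~x_2) ∨ ((x_2 ∧ x_1) ↔ (x_2 → x_1)) = 1/5 ∨ 1/5 = 1/5
((x_2 ∨ x_2) ∧ (x_2 ↔ x_1)) ∨ ((x_2 ∨ ~x_2) ∨ ((x_2 ∧ x_1) ↔ (x_2 → x_1))) = 1/5 ∨ 1/5 = 1/5
No assignment yields a value below 1/5, so this is the minimum.

1/5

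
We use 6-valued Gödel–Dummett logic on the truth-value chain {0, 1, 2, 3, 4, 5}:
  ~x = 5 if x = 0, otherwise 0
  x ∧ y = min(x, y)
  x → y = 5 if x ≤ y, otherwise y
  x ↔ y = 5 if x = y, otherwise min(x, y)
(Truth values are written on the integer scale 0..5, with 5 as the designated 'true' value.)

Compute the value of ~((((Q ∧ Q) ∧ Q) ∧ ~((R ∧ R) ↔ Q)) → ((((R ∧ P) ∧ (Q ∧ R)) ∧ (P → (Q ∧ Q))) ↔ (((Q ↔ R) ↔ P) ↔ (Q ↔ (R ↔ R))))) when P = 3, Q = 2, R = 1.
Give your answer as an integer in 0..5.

Q ∧ Q = 2 ∧ 2 = 2
(Q ∧ Q) ∧ Q = 2 ∧ 2 = 2
R ∧ R = 1 ∧ 1 = 1
(R ∧ R) ↔ Q = 1 ↔ 2 = 1
~((R ∧ R) ↔ Q) = ~1 = 0
((Q ∧ Q) ∧ Q) ∧ ~((R ∧ R) ↔ Q) = 2 ∧ 0 = 0
R ∧ P = 1 ∧ 3 = 1
Q ∧ R = 2 ∧ 1 = 1
(R ∧ P) ∧ (Q ∧ R) = 1 ∧ 1 = 1
Q ∧ Q = 2 ∧ 2 = 2
P → (Q ∧ Q) = 3 → 2 = 2
((R ∧ P) ∧ (Q ∧ R)) ∧ (P → (Q ∧ Q)) = 1 ∧ 2 = 1
Q ↔ R = 2 ↔ 1 = 1
(Q ↔ R) ↔ P = 1 ↔ 3 = 1
R ↔ R = 1 ↔ 1 = 5
Q ↔ (R ↔ R) = 2 ↔ 5 = 2
((Q ↔ R) ↔ P) ↔ (Q ↔ (R ↔ R)) = 1 ↔ 2 = 1
(((R ∧ P) ∧ (Q ∧ R)) ∧ (P → (Q ∧ Q))) ↔ (((Q ↔ R) ↔ P) ↔ (Q ↔ (R ↔ R))) = 1 ↔ 1 = 5
(((Q ∧ Q) ∧ Q) ∧ ~((R ∧ R) ↔ Q)) → ((((R ∧ P) ∧ (Q ∧ R)) ∧ (P → (Q ∧ Q))) ↔ (((Q ↔ R) ↔ P) ↔ (Q ↔ (R ↔ R)))) = 0 → 5 = 5
~((((Q ∧ Q) ∧ Q) ∧ ~((R ∧ R) ↔ Q)) → ((((R ∧ P) ∧ (Q ∧ R)) ∧ (P → (Q ∧ Q))) ↔ (((Q ↔ R) ↔ P) ↔ (Q ↔ (R ↔ R))))) = ~5 = 0

0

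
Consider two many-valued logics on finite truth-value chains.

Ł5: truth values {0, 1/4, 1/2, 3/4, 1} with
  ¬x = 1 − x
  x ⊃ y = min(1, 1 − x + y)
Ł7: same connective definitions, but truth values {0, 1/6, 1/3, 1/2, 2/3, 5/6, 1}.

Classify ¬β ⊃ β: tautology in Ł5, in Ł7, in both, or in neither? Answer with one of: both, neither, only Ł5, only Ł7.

neither

In Ł5: at β = 0 the value is 0 — not a tautology.
In Ł7: at β = 0 the value is 0 — not a tautology.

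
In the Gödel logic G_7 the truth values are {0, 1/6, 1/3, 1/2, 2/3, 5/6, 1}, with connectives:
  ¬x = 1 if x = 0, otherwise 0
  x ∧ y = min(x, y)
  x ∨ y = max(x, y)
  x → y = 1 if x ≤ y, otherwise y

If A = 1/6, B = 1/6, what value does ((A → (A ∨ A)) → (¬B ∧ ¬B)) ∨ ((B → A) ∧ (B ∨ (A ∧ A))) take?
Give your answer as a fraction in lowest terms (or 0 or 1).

1/6

A ∨ A = 1/6 ∨ 1/6 = 1/6
A → (A ∨ A) = 1/6 → 1/6 = 1
¬B = ¬1/6 = 0
¬B = ¬1/6 = 0
¬B ∧ ¬B = 0 ∧ 0 = 0
(A → (A ∨ A)) → (¬B ∧ ¬B) = 1 → 0 = 0
B → A = 1/6 → 1/6 = 1
A ∧ A = 1/6 ∧ 1/6 = 1/6
B ∨ (A ∧ A) = 1/6 ∨ 1/6 = 1/6
(B → A) ∧ (B ∨ (A ∧ A)) = 1 ∧ 1/6 = 1/6
((A → (A ∨ A)) → (¬B ∧ ¬B)) ∨ ((B → A) ∧ (B ∨ (A ∧ A))) = 0 ∨ 1/6 = 1/6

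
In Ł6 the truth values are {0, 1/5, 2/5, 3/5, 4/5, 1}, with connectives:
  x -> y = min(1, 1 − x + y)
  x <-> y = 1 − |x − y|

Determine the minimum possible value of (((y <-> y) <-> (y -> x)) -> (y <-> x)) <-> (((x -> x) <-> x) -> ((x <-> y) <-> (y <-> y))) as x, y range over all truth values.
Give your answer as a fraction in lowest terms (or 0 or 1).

3/5

Take x = 2/5, y = 0:
y <-> y = 0 <-> 0 = 1
y -> x = 0 -> 2/5 = 1
(y <-> y) <-> (y -> x) = 1 <-> 1 = 1
y <-> x = 0 <-> 2/5 = 3/5
((y <-> y) <-> (y -> x)) -> (y <-> x) = 1 -> 3/5 = 3/5
x -> x = 2/5 -> 2/5 = 1
(x -> x) <-> x = 1 <-> 2/5 = 2/5
x <-> y = 2/5 <-> 0 = 3/5
y <-> y = 0 <-> 0 = 1
(x <-> y) <-> (y <-> y) = 3/5 <-> 1 = 3/5
((x -> x) <-> x) -> ((x <-> y) <-> (y <-> y)) = 2/5 -> 3/5 = 1
(((y <-> y) <-> (y -> x)) -> (y <-> x)) <-> (((x -> x) <-> x) -> ((x <-> y) <-> (y <-> y))) = 3/5 <-> 1 = 3/5
No assignment yields a value below 3/5, so this is the minimum.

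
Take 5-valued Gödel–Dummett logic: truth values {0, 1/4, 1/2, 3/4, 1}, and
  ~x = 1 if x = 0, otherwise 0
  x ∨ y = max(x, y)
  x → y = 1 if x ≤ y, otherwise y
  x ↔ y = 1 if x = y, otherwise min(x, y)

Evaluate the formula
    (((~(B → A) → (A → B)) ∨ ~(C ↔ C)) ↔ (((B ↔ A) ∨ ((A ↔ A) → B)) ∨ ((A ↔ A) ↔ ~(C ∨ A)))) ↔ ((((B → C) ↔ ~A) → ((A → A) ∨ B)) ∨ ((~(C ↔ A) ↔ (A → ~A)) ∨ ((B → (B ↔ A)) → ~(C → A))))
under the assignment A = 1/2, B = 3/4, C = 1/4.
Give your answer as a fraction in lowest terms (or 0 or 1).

B → A = 3/4 → 1/2 = 1/2
~(B → A) = ~1/2 = 0
A → B = 1/2 → 3/4 = 1
~(B → A) → (A → B) = 0 → 1 = 1
C ↔ C = 1/4 ↔ 1/4 = 1
~(C ↔ C) = ~1 = 0
(~(B → A) → (A → B)) ∨ ~(C ↔ C) = 1 ∨ 0 = 1
B ↔ A = 3/4 ↔ 1/2 = 1/2
A ↔ A = 1/2 ↔ 1/2 = 1
(A ↔ A) → B = 1 → 3/4 = 3/4
(B ↔ A) ∨ ((A ↔ A) → B) = 1/2 ∨ 3/4 = 3/4
A ↔ A = 1/2 ↔ 1/2 = 1
C ∨ A = 1/4 ∨ 1/2 = 1/2
~(C ∨ A) = ~1/2 = 0
(A ↔ A) ↔ ~(C ∨ A) = 1 ↔ 0 = 0
((B ↔ A) ∨ ((A ↔ A) → B)) ∨ ((A ↔ A) ↔ ~(C ∨ A)) = 3/4 ∨ 0 = 3/4
((~(B → A) → (A → B)) ∨ ~(C ↔ C)) ↔ (((B ↔ A) ∨ ((A ↔ A) → B)) ∨ ((A ↔ A) ↔ ~(C ∨ A))) = 1 ↔ 3/4 = 3/4
B → C = 3/4 → 1/4 = 1/4
~A = ~1/2 = 0
(B → C) ↔ ~A = 1/4 ↔ 0 = 0
A → A = 1/2 → 1/2 = 1
(A → A) ∨ B = 1 ∨ 3/4 = 1
((B → C) ↔ ~A) → ((A → A) ∨ B) = 0 → 1 = 1
C ↔ A = 1/4 ↔ 1/2 = 1/4
~(C ↔ A) = ~1/4 = 0
~A = ~1/2 = 0
A → ~A = 1/2 → 0 = 0
~(C ↔ A) ↔ (A → ~A) = 0 ↔ 0 = 1
B ↔ A = 3/4 ↔ 1/2 = 1/2
B → (B ↔ A) = 3/4 → 1/2 = 1/2
C → A = 1/4 → 1/2 = 1
~(C → A) = ~1 = 0
(B → (B ↔ A)) → ~(C → A) = 1/2 → 0 = 0
(~(C ↔ A) ↔ (A → ~A)) ∨ ((B → (B ↔ A)) → ~(C → A)) = 1 ∨ 0 = 1
(((B → C) ↔ ~A) → ((A → A) ∨ B)) ∨ ((~(C ↔ A) ↔ (A → ~A)) ∨ ((B → (B ↔ A)) → ~(C → A))) = 1 ∨ 1 = 1
(((~(B → A) → (A → B)) ∨ ~(C ↔ C)) ↔ (((B ↔ A) ∨ ((A ↔ A) → B)) ∨ ((A ↔ A) ↔ ~(C ∨ A)))) ↔ ((((B → C) ↔ ~A) → ((A → A) ∨ B)) ∨ ((~(C ↔ A) ↔ (A → ~A)) ∨ ((B → (B ↔ A)) → ~(C → A)))) = 3/4 ↔ 1 = 3/4

3/4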